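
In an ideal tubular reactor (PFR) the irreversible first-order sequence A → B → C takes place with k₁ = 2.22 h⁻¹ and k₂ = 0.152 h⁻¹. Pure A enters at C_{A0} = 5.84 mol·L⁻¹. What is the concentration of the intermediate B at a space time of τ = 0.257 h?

For first-order series with pure A initially, C_B(τ) = k₁C_{A0}/(k₂−k₁)·(e^(−k₁τ) − e^(−k₂τ)).
e^(−k₁τ) = e^(−2.22×0.257) = e^(−0.5705) = 0.5652; e^(−k₂τ) = e^(−0.03906) = 0.9617.
C_B = 2.22×5.84/(0.152−2.22) × (0.5652−0.9617) = (-6.269)×(-0.3965) = 2.486 mol·L⁻¹.

2.49 mol·L⁻¹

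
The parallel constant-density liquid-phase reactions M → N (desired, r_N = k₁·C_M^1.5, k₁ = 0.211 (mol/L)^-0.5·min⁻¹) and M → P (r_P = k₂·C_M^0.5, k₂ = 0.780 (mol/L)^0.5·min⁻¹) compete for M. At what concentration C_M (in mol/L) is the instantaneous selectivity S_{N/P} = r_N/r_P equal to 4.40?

16.3 mol/L

S_{N/P} = (k₁/k₂)·C_M ⇒ C_M = S·k₂/k₁.
= 4.40×0.780/0.211 = 16.3 mol/L.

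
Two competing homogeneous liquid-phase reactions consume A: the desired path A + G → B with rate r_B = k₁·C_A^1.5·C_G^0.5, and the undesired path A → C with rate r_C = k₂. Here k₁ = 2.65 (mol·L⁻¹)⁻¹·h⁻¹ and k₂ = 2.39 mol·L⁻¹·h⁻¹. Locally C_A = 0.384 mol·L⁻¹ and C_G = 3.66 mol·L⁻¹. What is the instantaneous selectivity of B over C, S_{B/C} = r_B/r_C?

0.505

S_{B/C} = r_B/r_C = (k₁·C_A^1.5·C_G^0.5)/(k₂) = (k₁/k₂)·C_A^1.5·C_G^0.5.
= (2.65×0.3840^1.5×3.660^0.5) / (2.39) = 1.206/2.390 = 0.505.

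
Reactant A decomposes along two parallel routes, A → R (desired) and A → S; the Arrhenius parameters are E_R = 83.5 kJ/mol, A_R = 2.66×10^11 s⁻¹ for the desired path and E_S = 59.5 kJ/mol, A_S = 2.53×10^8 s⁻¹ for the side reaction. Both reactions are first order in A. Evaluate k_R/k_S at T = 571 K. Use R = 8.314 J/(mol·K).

With equal orders, S_{R/S} = k_R/k_S = (A_R/A_S)·exp[(E_S−E_R)/(RT)].
(E_S−E_R)/(RT) = (59.5−83.5)×10³/(8.314×571) = -24000/4747 = -5.056.
k_R/k_S = (2.66×10^11/2.53×10^8)·exp(-5.056) = 1051 × 0.006374 = 6.70.

6.70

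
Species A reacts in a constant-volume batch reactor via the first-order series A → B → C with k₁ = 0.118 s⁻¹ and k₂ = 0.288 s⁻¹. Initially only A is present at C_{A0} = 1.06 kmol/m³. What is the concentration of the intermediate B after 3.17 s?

The intermediate concentration in a first-order A→B→C sequence is C_B = k₁C_{A0}(e^(−k₁t) − e^(−k₂t))/(k₂−k₁).
e^(−k₁t) = e^(−0.118×3.17) = e^(−0.3741) = 0.6879; e^(−k₂t) = e^(−0.9130) = 0.4013.
C_B = 0.118×1.06/(0.288−0.118) × (0.6879−0.4013) = 0.7358×0.2866 = 0.2109 kmol/m³.

0.211 kmol/m³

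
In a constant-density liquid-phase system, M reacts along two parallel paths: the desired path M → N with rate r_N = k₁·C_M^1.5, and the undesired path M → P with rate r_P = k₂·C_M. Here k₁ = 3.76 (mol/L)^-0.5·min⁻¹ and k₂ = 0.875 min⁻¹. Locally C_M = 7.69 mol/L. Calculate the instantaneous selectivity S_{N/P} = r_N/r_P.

S_{N/P} = r_N/r_P = (k₁·C_M^1.5)/(k₂·C_M) = (k₁/k₂)·C_M^0.5.
= (3.76×7.690^1.5) / (0.875×7.690) = 80.18/6.729 = 11.9.

11.9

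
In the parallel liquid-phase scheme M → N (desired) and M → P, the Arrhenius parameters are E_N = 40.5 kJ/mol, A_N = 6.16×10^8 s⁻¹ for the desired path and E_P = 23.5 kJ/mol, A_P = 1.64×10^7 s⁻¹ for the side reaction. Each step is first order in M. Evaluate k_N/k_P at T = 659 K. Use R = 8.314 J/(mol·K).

1.69

With equal orders, S_{N/P} = k_N/k_P = (A_N/A_P)·exp[(E_P−E_N)/(RT)].
(E_P−E_N)/(RT) = (23.5−40.5)×10³/(8.314×659) = -17000/5479 = -3.103.
k_N/k_P = (6.16×10^8/1.64×10^7)·exp(-3.103) = 37.56 × 0.04492 = 1.69.
Since E_N > E_P, raising the temperature improves selectivity toward N.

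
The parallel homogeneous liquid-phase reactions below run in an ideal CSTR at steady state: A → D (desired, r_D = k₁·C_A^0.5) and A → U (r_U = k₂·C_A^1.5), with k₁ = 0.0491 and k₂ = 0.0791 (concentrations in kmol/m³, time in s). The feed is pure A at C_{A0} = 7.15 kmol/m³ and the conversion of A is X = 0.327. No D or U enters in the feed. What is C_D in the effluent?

0.267 kmol/m³

Exit C_A = C_{A0}(1−X) = 7.15×0.673 = 4.812 kmol/m³.
A CSTR operates uniformly at the exit composition, giving r_D = 0.1077 and r_U = 0.8349 (each k·C_A^n at C_A = 4.812).
Fraction of consumed A going to D: r_D/(r_D+r_U) = 0.1143.
C_D = 0.1143·C_{A0}·X = 0.1143×7.15×0.327 = 0.267 kmol/m³.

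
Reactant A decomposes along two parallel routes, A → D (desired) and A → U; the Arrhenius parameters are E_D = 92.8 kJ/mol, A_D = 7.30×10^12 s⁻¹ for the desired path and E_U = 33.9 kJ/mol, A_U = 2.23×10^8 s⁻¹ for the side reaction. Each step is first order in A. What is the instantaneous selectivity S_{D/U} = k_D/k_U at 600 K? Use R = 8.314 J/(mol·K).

0.244

With equal orders, S_{D/U} = k_D/k_U = (A_D/A_U)·exp[(E_U−E_D)/(RT)].
(E_U−E_D)/(RT) = (33.9−92.8)×10³/(8.314×600) = -58900/4988 = -11.81.
k_D/k_U = (7.30×10^12/2.23×10^8)·exp(-11.81) = 32735 × 7.449×10^-6 = 0.244.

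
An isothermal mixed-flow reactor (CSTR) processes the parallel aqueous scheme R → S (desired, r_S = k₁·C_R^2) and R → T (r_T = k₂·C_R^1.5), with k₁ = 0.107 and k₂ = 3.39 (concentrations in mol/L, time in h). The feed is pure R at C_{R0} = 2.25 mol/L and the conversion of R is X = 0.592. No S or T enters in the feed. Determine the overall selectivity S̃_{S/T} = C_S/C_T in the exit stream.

0.0302

Exit C_R = C_{R0}(1−X) = 2.25×0.408 = 0.9180 mol/L.
Rates in a CSTR are evaluated at the outlet concentration: r_S = 0.107×0.9180^2 = 0.09017, r_T = 3.39×0.9180^1.5 = 2.982.
Overall selectivity = C_S/C_T = r_Sτ/(r_Tτ) = r_S/r_T = 0.0302.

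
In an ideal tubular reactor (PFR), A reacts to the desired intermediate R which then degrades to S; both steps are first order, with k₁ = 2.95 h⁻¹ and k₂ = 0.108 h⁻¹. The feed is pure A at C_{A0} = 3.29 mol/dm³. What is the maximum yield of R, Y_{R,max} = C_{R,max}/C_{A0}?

0.882

At the optimum, C_{R,max}/C_{A0} = (k₁/k₂)^[k₂/(k₂−k₁)].
= (2.95/0.108)^(0.108/(0.108−2.95)) = (27.31)^(-0.03800) = 0.8819.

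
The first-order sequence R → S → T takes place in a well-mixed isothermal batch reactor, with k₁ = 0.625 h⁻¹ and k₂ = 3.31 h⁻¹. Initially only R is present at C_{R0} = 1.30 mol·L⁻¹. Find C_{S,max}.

Evaluating C_S at t_opt = ln(k₂/k₁)/(k₂−k₁) gives C_{S,max}/C_{R0} = (k₁/k₂)^[k₂/(k₂−k₁)].
= (0.625/3.31)^(3.31/(3.31−0.625)) = (0.1888)^(1.233) = 0.1281.
C_{S,max} = 0.1281×1.30 = 0.167 mol·L⁻¹.

0.167 mol·L⁻¹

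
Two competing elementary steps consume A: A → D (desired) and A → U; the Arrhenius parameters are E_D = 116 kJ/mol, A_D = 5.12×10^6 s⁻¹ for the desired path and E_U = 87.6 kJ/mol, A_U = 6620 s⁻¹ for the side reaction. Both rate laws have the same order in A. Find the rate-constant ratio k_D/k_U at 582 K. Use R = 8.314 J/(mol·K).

k_D/k_U = (A_D/A_U)·exp[−(E_D−E_U)/(RT)] = (A_D/A_U)·exp[(E_U−E_D)/(RT)].
(E_U−E_D)/(RT) = (87.6−116)×10³/(8.314×582) = -28400/4839 = -5.869.
k_D/k_U = (5.12×10^6/6620)·exp(-5.869) = 773.4 × 0.002825 = 2.18.
Since E_D > E_U, raising the temperature improves selectivity toward D.

2.18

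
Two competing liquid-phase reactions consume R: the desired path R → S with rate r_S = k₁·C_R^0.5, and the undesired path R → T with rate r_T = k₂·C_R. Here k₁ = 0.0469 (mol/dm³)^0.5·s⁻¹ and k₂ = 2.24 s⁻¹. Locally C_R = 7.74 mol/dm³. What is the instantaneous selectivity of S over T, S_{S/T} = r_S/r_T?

S_{S/T} = r_S/r_T = (k₁·C_R^0.5)/(k₂·C_R) = (k₁/k₂)·C_R^-0.5.
= (0.0469×7.740^0.5) / (2.24×7.740) = 0.1305/17.34 = 0.00753.
The undesired path is higher order in R, so low C_R (CSTR or dilute feed) favours S.

0.00753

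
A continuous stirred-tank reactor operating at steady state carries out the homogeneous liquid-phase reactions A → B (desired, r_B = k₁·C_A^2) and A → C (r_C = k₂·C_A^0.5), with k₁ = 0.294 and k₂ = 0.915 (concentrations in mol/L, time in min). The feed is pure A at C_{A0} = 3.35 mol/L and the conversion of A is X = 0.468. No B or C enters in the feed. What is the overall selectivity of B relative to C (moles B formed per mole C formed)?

0.764

Exit C_A = C_{A0}(1−X) = 3.35×0.532 = 1.782 mol/L.
Rates in a CSTR are evaluated at the outlet concentration: r_B = 0.294×1.782^2 = 0.9338, r_C = 0.915×1.782^0.5 = 1.222.
Overall selectivity = C_B/C_C = r_Bτ/(r_Cτ) = r_B/r_C = 0.764.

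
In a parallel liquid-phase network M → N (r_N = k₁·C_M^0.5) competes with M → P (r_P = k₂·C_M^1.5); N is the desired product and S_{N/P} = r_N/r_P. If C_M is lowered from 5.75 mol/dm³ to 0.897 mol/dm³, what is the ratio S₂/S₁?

S_{N/P} = (k₁/k₂)·C_M⁻¹, so S₂/S₁ = (C_{M,2}/C_{M,1})⁻¹.
= 5.75/0.897 = 6.41.
Selectivity toward N rises as C_M falls — low-concentration operation is favoured.

6.41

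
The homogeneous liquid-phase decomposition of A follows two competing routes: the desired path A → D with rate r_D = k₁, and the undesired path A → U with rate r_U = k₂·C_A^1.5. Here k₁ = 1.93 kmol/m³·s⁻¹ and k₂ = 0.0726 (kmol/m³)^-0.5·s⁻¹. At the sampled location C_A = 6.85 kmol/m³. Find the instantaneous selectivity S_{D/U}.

1.48

S_{D/U} = r_D/r_U = (k₁)/(k₂·C_A^1.5) = (k₁/k₂)·C_A^-1.5.
= (1.93) / (0.0726×6.850^1.5) = 1.930/1.302 = 1.48.
The undesired path is higher order in A, so low C_A (CSTR or dilute feed) favours D.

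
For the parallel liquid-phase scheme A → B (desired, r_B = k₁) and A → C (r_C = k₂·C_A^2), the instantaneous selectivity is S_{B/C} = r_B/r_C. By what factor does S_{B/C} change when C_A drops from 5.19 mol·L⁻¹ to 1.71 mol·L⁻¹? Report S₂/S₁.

S_{B/C} = (k₁/k₂)·C_A^-2, so S₂/S₁ = (C_{A,2}/C_{A,1})^-2.
= (1.71/5.19)^(-2) = (0.3295)^(-2) = 9.21.

9.21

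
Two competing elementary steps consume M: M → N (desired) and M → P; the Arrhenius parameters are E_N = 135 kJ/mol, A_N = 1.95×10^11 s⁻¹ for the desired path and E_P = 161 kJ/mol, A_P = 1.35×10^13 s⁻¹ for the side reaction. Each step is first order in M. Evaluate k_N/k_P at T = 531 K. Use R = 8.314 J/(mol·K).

5.22

k_N/k_P = (A_N/A_P)·exp[−(E_N−E_P)/(RT)] = (A_N/A_P)·exp[(E_P−E_N)/(RT)].
(E_P−E_N)/(RT) = (161−135)×10³/(8.314×531) = 26000/4415 = 5.889.
k_N/k_P = (1.95×10^11/1.35×10^13)·exp(5.889) = 0.01444 × 361.2 = 5.22.
Since E_N < E_P, lowering the temperature improves selectivity toward N.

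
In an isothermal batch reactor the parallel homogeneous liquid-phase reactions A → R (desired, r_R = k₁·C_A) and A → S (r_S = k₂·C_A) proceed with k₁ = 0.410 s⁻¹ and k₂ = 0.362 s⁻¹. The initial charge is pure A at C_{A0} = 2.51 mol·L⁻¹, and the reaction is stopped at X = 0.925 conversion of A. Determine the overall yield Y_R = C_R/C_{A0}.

0.491

C_A = C_{A0}(1−X) = 0.1882 mol·L⁻¹.
Both paths are first order in A, so the instantaneous fraction to R is constant: dC_R/d(−C_A) = k₁/(k₁+k₂) = 0.5311.
C_R = 0.5311·(C_{A0}−C_A) = 0.5311×2.322 = 1.23 mol·L⁻¹.
Y_R = C_R/C_{A0} = 1.233/2.51 = 0.491.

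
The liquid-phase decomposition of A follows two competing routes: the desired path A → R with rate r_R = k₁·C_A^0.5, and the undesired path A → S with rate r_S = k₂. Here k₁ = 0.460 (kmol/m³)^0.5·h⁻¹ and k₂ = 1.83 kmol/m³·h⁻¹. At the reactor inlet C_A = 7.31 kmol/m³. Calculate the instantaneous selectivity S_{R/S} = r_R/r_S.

0.680

S_{R/S} = r_R/r_S = (k₁·C_A^0.5)/(k₂) = (k₁/k₂)·C_A^0.5.
= (0.460×7.310^0.5) / (1.83) = 1.244/1.830 = 0.680.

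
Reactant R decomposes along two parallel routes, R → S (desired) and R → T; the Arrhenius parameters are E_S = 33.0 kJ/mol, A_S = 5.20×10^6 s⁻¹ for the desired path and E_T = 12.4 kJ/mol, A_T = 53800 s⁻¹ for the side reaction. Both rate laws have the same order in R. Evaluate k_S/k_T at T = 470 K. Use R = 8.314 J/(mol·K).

0.496

Since both paths have the same order in R, the concentration cancels and S_{S/T} = k_S/k_T = (A_S/A_T)·exp[(E_T−E_S)/(RT)].
(E_T−E_S)/(RT) = (12.4−33.0)×10³/(8.314×470) = -20600/3908 = -5.272.
k_S/k_T = (5.20×10^6/53800)·exp(-5.272) = 96.65 × 0.005134 = 0.496.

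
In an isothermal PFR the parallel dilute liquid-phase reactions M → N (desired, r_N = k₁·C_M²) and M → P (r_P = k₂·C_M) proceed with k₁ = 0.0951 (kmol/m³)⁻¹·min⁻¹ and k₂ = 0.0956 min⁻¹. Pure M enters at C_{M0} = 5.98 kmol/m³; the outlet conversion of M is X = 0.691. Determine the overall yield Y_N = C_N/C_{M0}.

0.540

C_M = C_{M0}(1−X) = 1.848 kmol/m³.
Along a PFR/batch, dC_P/dC_M = −r_P/(r_N+r_P) = −k₂/(k₂+k₁·C_M).
Integrating from C_{M0} to C_M: C_P = (0.0956/0.0951)·ln[(0.0956+0.0951·5.98)/(0.0956+0.0951·1.85)] = 1.005·ln(0.6643/0.2713) = 0.9001 kmol/m³.
Then C_N = (C_{M0}−C_M) − C_P = 4.132 − 0.9001 = 3.232 kmol/m³.
Y_N = C_N/C_{M0} = 3.232/5.98 = 0.540.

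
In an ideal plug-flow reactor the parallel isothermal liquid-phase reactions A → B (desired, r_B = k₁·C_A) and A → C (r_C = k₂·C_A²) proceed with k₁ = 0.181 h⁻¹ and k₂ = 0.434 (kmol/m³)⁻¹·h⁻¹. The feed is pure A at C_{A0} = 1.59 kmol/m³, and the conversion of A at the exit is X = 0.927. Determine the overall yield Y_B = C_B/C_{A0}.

C_A = C_{A0}(1−X) = 0.1161 kmol/m³.
Along a PFR/batch, dC_B/dC_A = −r_B/(r_B+r_C) = −k₁/(k₁+k₂·C_A).
Integrating from C_{A0} to C_A: C_B = (0.181/0.434)·ln[(0.181+0.434·1.59)/(0.181+0.434·0.116)] = 0.4171·ln(0.8711/0.2314) = 0.5529 kmol/m³.
Y_B = C_B/C_{A0} = 0.5529/1.59 = 0.348.

0.348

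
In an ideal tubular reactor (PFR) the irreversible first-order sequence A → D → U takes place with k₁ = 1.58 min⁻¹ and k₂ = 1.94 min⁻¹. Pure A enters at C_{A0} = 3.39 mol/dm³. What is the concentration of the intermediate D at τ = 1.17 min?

0.805 mol/dm³

The intermediate concentration in a first-order A→B→C sequence is C_D = k₁C_{A0}(e^(−k₁τ) − e^(−k₂τ))/(k₂−k₁).
e^(−k₁τ) = e^(−1.58×1.17) = e^(−1.849) = 0.1575; e^(−k₂τ) = e^(−2.270) = 0.1033.
C_D = 1.58×3.39/(1.94−1.58) × (0.1575−0.1033) = 14.88×0.05412 = 0.8053 mol/dm³.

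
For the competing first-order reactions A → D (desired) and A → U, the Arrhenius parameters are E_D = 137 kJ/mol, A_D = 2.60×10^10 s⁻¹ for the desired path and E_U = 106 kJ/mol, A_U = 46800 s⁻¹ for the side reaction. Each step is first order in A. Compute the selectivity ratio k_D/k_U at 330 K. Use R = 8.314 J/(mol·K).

k_D/k_U = (A_D/A_U)·exp[−(E_D−E_U)/(RT)] = (A_D/A_U)·exp[(E_U−E_D)/(RT)].
(E_U−E_D)/(RT) = (106−137)×10³/(8.314×330) = -31000/2744 = -11.30.
k_D/k_U = (2.60×10^10/46800)·exp(-11.30) = 5.556×10^5 × 1.239×10^-5 = 6.88.
Since E_D > E_U, raising the temperature improves selectivity toward D.

6.88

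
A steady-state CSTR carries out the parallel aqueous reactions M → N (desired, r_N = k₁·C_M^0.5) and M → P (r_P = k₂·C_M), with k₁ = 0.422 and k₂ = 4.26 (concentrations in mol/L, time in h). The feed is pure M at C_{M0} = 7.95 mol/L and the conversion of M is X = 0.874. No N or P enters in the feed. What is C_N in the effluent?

0.626 mol/L

Exit C_M = C_{M0}(1−X) = 7.95×0.126 = 1.002 mol/L.
In a CSTR the entire volume is at exit conditions, so r_N = 0.422×1.002^0.5 = 0.4224 and r_P = 4.26×1.002 = 4.267.
Fraction of consumed M going to N: r_N/(r_N+r_P) = 0.09006.
C_N = 0.09006·C_{M0}·X = 0.09006×7.95×0.874 = 0.626 mol/L.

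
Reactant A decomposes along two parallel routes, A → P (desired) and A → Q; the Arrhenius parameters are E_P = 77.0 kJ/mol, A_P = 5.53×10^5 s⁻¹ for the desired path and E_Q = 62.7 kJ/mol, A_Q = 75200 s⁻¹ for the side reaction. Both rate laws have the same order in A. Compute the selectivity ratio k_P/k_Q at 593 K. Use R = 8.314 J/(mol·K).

0.404

With equal orders, S_{P/Q} = k_P/k_Q = (A_P/A_Q)·exp[(E_Q−E_P)/(RT)].
(E_Q−E_P)/(RT) = (62.7−77.0)×10³/(8.314×593) = -14300/4930 = -2.900.
k_P/k_Q = (5.53×10^5/75200)·exp(-2.900) = 7.354 × 0.05500 = 0.404.
Since E_P > E_Q, raising the temperature improves selectivity toward P.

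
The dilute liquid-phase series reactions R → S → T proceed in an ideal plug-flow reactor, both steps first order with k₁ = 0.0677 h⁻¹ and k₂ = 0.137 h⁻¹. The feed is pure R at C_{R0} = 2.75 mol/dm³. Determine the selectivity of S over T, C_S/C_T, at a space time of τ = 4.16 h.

For first-order series with pure R initially, C_S(τ) = k₁C_{R0}/(k₂−k₁)·(e^(−k₁τ) − e^(−k₂τ)).
e^(−k₁τ) = e^(−0.0677×4.16) = e^(−0.2816) = 0.7546; e^(−k₂τ) = e^(−0.5699) = 0.5656.
C_S = 0.0677×2.75/(0.137−0.0677) × (0.7546−0.5656) = 2.687×0.1890 = 0.5077 mol/dm³.
C_R = C_{R0}e^(−k₁τ) = 2.075 mol/dm³, so C_T = C_{R0}−C_R−C_S = 0.1673 mol/dm³; C_S/C_T = 3.03.

3.03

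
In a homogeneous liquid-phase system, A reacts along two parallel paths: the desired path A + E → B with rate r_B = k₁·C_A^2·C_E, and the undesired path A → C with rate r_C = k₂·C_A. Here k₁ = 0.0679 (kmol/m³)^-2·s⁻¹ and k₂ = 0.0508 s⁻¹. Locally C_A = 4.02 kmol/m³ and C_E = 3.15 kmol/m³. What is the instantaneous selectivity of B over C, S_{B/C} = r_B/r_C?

S_{B/C} = r_B/r_C = (k₁·C_A^2·C_E)/(k₂·C_A) = (k₁/k₂)·C_A·C_E.
= (0.0679×4.020^2×3.150) / (0.0508×4.020) = 3.456/0.2042 = 16.9.
Since the desired path is higher order in A, keeping C_A high (PFR or concentrated feed) favours B.

16.9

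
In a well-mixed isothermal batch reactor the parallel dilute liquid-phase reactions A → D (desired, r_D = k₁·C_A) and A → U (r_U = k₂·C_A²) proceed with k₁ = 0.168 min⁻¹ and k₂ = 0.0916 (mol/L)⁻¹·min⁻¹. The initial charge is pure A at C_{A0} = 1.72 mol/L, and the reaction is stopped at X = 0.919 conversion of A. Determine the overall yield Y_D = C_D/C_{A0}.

0.627

C_A = C_{A0}(1−X) = 0.1393 mol/L.
Along a PFR/batch, dC_D/dC_A = −r_D/(r_D+r_U) = −k₁/(k₁+k₂·C_A).
Integrating from C_{A0} to C_A: C_D = (0.168/0.0916)·ln[(0.168+0.0916·1.72)/(0.168+0.0916·0.139)] = 1.834·ln(0.3256/0.1808) = 1.079 mol/L.
Y_D = C_D/C_{A0} = 1.079/1.72 = 0.627.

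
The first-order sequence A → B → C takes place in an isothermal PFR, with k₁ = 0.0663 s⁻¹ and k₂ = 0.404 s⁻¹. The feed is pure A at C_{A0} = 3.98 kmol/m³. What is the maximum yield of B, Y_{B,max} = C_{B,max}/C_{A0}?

For a first-order series the maximum intermediate yield is C_{B,max}/C_{A0} = (k₁/k₂)^[k₂/(k₂−k₁)].
= (0.0663/0.404)^(0.404/(0.404−0.0663)) = (0.1641)^(1.196) = 0.1151.

0.115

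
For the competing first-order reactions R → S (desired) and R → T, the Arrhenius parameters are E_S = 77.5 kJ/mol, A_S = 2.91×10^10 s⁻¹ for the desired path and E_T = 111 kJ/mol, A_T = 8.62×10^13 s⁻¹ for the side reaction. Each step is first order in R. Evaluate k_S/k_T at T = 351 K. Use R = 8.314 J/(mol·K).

32.7

k_S/k_T = (A_S/A_T)·exp[−(E_S−E_T)/(RT)] = (A_S/A_T)·exp[(E_T−E_S)/(RT)].
(E_T−E_S)/(RT) = (111−77.5)×10³/(8.314×351) = 33500/2918 = 11.48.
k_S/k_T = (2.91×10^10/8.62×10^13)·exp(11.48) = 3.376×10^-4 × 96725 = 32.7.
Since E_S < E_T, lowering the temperature improves selectivity toward S.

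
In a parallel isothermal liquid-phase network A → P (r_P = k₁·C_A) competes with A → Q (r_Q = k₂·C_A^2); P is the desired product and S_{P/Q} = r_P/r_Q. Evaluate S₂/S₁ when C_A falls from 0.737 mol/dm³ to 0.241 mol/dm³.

3.06

S_{P/Q} = (k₁/k₂)·C_A⁻¹, so S₂/S₁ = (C_{A,2}/C_{A,1})⁻¹.
= 0.737/0.241 = 3.06.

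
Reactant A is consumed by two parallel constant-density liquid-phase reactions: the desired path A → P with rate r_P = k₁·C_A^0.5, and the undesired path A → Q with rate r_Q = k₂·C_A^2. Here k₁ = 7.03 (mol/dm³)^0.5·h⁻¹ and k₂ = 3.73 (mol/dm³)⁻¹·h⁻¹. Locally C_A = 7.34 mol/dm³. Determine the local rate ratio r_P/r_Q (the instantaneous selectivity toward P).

0.0948

S_{P/Q} = r_P/r_Q = (k₁·C_A^0.5)/(k₂·C_A^2) = (k₁/k₂)·C_A^-1.5.
= (7.03×7.340^0.5) / (3.73×7.340^2) = 19.05/201.0 = 0.0948.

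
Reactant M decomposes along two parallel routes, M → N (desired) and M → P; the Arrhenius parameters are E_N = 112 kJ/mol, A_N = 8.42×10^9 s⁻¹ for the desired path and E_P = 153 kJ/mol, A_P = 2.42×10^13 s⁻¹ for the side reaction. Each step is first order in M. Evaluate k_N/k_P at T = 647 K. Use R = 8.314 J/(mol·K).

0.711

Since both paths have the same order in M, the concentration cancels and S_{N/P} = k_N/k_P = (A_N/A_P)·exp[(E_P−E_N)/(RT)].
(E_P−E_N)/(RT) = (153−112)×10³/(8.314×647) = 41000/5379 = 7.622.
k_N/k_P = (8.42×10^9/2.42×10^13)·exp(7.622) = 3.479×10^-4 × 2043 = 0.711.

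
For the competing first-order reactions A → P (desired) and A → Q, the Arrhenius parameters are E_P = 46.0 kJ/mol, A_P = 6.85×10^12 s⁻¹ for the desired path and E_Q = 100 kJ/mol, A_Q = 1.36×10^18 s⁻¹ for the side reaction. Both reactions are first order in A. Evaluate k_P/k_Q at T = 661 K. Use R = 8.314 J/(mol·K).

0.0932

Since both paths have the same order in A, the concentration cancels and S_{P/Q} = k_P/k_Q = (A_P/A_Q)·exp[(E_Q−E_P)/(RT)].
(E_Q−E_P)/(RT) = (100−46.0)×10³/(8.314×661) = 54000/5496 = 9.826.
k_P/k_Q = (6.85×10^12/1.36×10^18)·exp(9.826) = 5.037×10^-6 × 18511 = 0.0932.
Since E_P < E_Q, lowering the temperature improves selectivity toward P.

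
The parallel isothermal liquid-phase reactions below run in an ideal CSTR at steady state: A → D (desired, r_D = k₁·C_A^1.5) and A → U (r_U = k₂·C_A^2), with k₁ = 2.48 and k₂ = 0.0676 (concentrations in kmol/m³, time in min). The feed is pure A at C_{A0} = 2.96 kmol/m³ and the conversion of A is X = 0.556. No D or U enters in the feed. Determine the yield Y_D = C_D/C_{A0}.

Exit C_A = C_{A0}(1−X) = 2.96×0.444 = 1.314 kmol/m³.
In a CSTR the entire volume is at exit conditions, so r_D = 2.48×1.314^1.5 = 3.736 and r_U = 0.0676×1.314^2 = 0.1168.
Fraction of consumed A going to D: r_D/(r_D+r_U) = 0.9697.
C_D = 0.9697·C_{A0}·X = 0.9697×2.96×0.556 = 1.60 kmol/m³; Y_D = C_D/C_{A0} = 0.539.

0.539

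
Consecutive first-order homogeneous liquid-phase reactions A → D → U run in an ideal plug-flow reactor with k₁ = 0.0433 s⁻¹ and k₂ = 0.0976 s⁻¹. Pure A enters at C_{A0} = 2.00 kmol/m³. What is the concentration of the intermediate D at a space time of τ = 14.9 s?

Solving the coupled first-order balances gives C_D(τ) = [k₁/(k₂−k₁)]·C_{A0}·(e^(−k₁τ) − e^(−k₂τ)).
e^(−k₁τ) = e^(−0.0433×14.9) = e^(−0.6452) = 0.5246; e^(−k₂τ) = e^(−1.454) = 0.2336.
C_D = 0.0433×2.00/(0.0976−0.0433) × (0.5246−0.2336) = 1.595×0.2910 = 0.4641 kmol/m³.

0.464 kmol/m³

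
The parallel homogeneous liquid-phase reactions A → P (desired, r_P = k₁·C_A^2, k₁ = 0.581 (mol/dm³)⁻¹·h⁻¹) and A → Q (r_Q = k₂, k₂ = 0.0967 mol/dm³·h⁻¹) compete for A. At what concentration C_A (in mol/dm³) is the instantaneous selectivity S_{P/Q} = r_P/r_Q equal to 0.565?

S_{P/Q} = (k₁/k₂)·C_A^2 ⇒ C_A = (S·k₂/k₁)^(0.5).
= (0.565×0.0967/0.581)^(0.5) = (0.09404)^(0.5) = 0.307 mol/dm³.

0.307 mol/dm³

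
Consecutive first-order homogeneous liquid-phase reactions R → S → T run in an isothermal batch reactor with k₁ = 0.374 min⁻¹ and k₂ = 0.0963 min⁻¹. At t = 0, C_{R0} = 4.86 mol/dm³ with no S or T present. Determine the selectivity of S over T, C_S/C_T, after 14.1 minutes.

0.518

Solving the coupled first-order balances gives C_S(t) = [k₁/(k₂−k₁)]·C_{R0}·(e^(−k₁t) − e^(−k₂t)).
e^(−k₁t) = e^(−0.374×14.1) = e^(−5.273) = 0.005126; e^(−k₂t) = e^(−1.358) = 0.2572.
C_S = 0.374×4.86/(0.0963−0.374) × (0.005126−0.2572) = (-6.545)×(-0.2521) = 1.650 mol/dm³.
C_R = C_{R0}e^(−k₁t) = 0.02491 mol/dm³, so C_T = C_{R0}−C_R−C_S = 3.185 mol/dm³; C_S/C_T = 0.518.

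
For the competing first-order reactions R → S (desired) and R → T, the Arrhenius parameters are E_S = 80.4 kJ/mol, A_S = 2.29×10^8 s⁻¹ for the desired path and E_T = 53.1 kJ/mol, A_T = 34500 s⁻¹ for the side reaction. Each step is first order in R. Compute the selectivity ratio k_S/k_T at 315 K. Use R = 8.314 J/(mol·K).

k_S/k_T = (A_S/A_T)·exp[−(E_S−E_T)/(RT)] = (A_S/A_T)·exp[(E_T−E_S)/(RT)].
(E_T−E_S)/(RT) = (53.1−80.4)×10³/(8.314×315) = -27300/2619 = -10.42.
k_S/k_T = (2.29×10^8/34500)·exp(-10.42) = 6638 × 2.971×10^-5 = 0.197.
Since E_S > E_T, raising the temperature improves selectivity toward S.

0.197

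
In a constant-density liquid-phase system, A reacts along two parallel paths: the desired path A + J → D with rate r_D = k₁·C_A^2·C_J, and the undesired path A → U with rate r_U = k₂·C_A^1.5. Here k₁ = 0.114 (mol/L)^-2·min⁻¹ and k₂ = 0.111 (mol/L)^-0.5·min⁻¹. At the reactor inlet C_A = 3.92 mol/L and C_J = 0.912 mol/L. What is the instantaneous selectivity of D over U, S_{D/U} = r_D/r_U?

1.85

S_{D/U} = r_D/r_U = (k₁·C_A^2·C_J)/(k₂·C_A^1.5) = (k₁/k₂)·C_A^0.5·C_J.
= (0.114×3.920^2×0.9120) / (0.111×3.920^1.5) = 1.598/0.8615 = 1.85.
Since the desired path is higher order in A, keeping C_A high (PFR or concentrated feed) favours D.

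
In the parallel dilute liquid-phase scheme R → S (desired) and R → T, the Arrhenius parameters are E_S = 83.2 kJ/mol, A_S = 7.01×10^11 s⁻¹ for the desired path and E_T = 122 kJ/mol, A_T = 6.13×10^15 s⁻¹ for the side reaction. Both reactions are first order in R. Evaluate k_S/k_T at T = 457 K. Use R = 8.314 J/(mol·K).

Since both paths have the same order in R, the concentration cancels and S_{S/T} = k_S/k_T = (A_S/A_T)·exp[(E_T−E_S)/(RT)].
(E_T−E_S)/(RT) = (122−83.2)×10³/(8.314×457) = 38800/3799 = 10.21.
k_S/k_T = (7.01×10^11/6.13×10^15)·exp(10.21) = 1.144×10^-4 × 27225 = 3.11.
Since E_S < E_T, lowering the temperature improves selectivity toward S.

3.11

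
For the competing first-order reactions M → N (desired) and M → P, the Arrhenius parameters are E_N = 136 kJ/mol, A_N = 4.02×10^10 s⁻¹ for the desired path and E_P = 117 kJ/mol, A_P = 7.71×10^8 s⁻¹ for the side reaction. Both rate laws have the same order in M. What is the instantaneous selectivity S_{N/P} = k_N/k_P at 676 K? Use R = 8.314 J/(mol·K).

k_N/k_P = (A_N/A_P)·exp[−(E_N−E_P)/(RT)] = (A_N/A_P)·exp[(E_P−E_N)/(RT)].
(E_P−E_N)/(RT) = (117−136)×10³/(8.314×676) = -19000/5620 = -3.381.
k_N/k_P = (4.02×10^10/7.71×10^8)·exp(-3.381) = 52.14 × 0.03403 = 1.77.

1.77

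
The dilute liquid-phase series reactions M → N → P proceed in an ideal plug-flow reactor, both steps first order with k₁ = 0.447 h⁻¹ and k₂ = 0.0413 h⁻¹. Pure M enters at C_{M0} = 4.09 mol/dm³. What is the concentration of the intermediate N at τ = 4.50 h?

3.14 mol/dm³

The intermediate concentration in a first-order A→B→C sequence is C_N = k₁C_{M0}(e^(−k₁τ) − e^(−k₂τ))/(k₂−k₁).
e^(−k₁τ) = e^(−0.447×4.50) = e^(−2.011) = 0.1338; e^(−k₂τ) = e^(−0.1859) = 0.8304.
C_N = 0.447×4.09/(0.0413−0.447) × (0.1338−0.8304) = (-4.506)×(-0.6966) = 3.139 mol/dm³.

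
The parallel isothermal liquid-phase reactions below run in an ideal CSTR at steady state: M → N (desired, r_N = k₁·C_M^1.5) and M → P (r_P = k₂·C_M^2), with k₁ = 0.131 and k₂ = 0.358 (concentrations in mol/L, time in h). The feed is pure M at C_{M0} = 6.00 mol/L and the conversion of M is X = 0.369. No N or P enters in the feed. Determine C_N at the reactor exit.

Exit C_M = C_{M0}(1−X) = 6.00×0.631 = 3.786 mol/L.
Rates in a CSTR are evaluated at the outlet concentration: r_N = 0.131×3.786^1.5 = 0.9650, r_P = 0.358×3.786^2 = 5.131.
Fraction of consumed M going to N: r_N/(r_N+r_P) = 0.1583.
C_N = 0.1583·C_{M0}·X = 0.1583×6.00×0.369 = 0.350 mol/L.

0.350 mol/L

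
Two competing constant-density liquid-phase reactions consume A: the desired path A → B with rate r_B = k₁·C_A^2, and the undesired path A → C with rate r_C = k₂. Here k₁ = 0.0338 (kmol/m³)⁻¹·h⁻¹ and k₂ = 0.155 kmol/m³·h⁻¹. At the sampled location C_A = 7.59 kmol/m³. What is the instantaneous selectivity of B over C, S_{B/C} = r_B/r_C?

12.6

S_{B/C} = r_B/r_C = (k₁·C_A^2)/(k₂) = (k₁/k₂)·C_A^2.
= (0.0338×7.590^2) / (0.155) = 1.947/0.1550 = 12.6.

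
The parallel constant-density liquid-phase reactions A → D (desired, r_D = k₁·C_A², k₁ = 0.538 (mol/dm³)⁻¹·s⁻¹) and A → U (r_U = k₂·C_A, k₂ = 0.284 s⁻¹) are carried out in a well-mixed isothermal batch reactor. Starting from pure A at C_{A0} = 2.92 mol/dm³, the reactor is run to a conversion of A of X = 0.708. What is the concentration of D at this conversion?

C_A = C_{A0}(1−X) = 0.8526 mol/dm³.
Along a PFR/batch, dC_U/dC_A = −r_U/(r_D+r_U) = −k₂/(k₂+k₁·C_A).
Integrating from C_{A0} to C_A: C_U = (0.284/0.538)·ln[(0.284+0.538·2.92)/(0.284+0.538·0.853)] = 0.5279·ln(1.855/0.7427) = 0.4832 mol/dm³.
Then C_D = (C_{A0}−C_A) − C_U = 2.067 − 0.4832 = 1.584 mol/dm³.

1.58 mol/dm³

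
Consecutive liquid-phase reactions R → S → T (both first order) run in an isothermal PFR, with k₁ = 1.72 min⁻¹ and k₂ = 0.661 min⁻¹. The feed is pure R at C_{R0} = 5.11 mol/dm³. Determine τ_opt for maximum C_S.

Setting dC_S/dτ = 0 gives τ_opt = ln(k₂/k₁)/(k₂−k₁).
= ln(0.661/1.72)/(0.661−1.72) = ln(0.3843)/-1.059 = -0.9563/-1.059 = 0.903 min.

0.903 min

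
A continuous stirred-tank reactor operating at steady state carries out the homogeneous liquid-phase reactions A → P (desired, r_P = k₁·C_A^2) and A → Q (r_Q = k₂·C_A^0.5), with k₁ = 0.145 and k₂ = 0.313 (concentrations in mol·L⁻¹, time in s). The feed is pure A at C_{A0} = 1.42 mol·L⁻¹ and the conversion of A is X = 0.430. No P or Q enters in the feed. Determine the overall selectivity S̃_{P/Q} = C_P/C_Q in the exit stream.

Exit C_A = C_{A0}(1−X) = 1.42×0.570 = 0.8094 mol·L⁻¹.
Rates in a CSTR are evaluated at the outlet concentration: r_P = 0.145×0.8094^2 = 0.09499, r_Q = 0.313×0.8094^0.5 = 0.2816.
Overall selectivity = C_P/C_Q = r_Pτ/(r_Qτ) = r_P/r_Q = 0.337.

0.337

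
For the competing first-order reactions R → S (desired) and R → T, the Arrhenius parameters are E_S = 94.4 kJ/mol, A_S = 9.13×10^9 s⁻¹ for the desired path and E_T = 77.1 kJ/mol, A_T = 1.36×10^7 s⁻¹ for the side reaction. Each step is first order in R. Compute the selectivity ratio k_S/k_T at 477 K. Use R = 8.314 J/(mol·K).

Since both paths have the same order in R, the concentration cancels and S_{S/T} = k_S/k_T = (A_S/A_T)·exp[(E_T−E_S)/(RT)].
(E_T−E_S)/(RT) = (77.1−94.4)×10³/(8.314×477) = -17300/3966 = -4.362.
k_S/k_T = (9.13×10^9/1.36×10^7)·exp(-4.362) = 671.3 × 0.01275 = 8.56.
Since E_S > E_T, raising the temperature improves selectivity toward S.

8.56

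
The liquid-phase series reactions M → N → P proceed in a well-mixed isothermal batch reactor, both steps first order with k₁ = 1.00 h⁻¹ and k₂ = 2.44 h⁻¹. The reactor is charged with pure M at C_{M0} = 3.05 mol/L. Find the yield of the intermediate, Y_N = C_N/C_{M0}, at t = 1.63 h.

The intermediate concentration in a first-order A→B→C sequence is C_N = k₁C_{M0}(e^(−k₁t) − e^(−k₂t))/(k₂−k₁).
e^(−k₁t) = e^(−1.00×1.63) = e^(−1.630) = 0.1959; e^(−k₂t) = e^(−3.977) = 0.01874.
C_N = 1.00×3.05/(2.44−1.00) × (0.1959−0.01874) = 2.118×0.1772 = 0.3753 mol/L.
Y_N = C_N/C_{M0} = 0.3753/3.05 = 0.123.

0.123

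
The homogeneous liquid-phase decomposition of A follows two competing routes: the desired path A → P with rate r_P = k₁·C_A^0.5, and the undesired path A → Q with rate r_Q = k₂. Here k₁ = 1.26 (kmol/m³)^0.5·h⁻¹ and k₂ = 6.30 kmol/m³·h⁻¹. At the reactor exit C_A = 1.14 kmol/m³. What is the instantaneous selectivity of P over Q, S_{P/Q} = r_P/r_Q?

0.214

S_{P/Q} = r_P/r_Q = (k₁·C_A^0.5)/(k₂) = (k₁/k₂)·C_A^0.5.
= (1.26×1.140^0.5) / (6.30) = 1.345/6.300 = 0.214.
Since the desired path is higher order in A, keeping C_A high (PFR or concentrated feed) favours P.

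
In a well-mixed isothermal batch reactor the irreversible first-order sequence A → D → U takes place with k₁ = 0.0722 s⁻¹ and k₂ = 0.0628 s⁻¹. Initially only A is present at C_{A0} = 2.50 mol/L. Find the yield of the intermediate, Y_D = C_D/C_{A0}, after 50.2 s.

Solving the coupled first-order balances gives C_D(t) = [k₁/(k₂−k₁)]·C_{A0}·(e^(−k₁t) − e^(−k₂t)).
e^(−k₁t) = e^(−0.0722×50.2) = e^(−3.624) = 0.02666; e^(−k₂t) = e^(−3.153) = 0.04274.
C_D = 0.0722×2.50/(0.0628−0.0722) × (0.02666−0.04274) = (-19.20)×(-0.01608) = 0.3087 mol/L.
Y_D = C_D/C_{A0} = 0.3087/2.50 = 0.123.

0.123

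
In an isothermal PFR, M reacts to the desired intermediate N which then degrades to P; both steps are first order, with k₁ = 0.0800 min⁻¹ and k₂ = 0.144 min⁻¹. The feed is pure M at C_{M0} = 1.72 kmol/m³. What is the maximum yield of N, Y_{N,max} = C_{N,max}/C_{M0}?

0.266

At the optimum, C_{N,max}/C_{M0} = (k₁/k₂)^[k₂/(k₂−k₁)].
= (0.0800/0.144)^(0.144/(0.144−0.0800)) = (0.5556)^(2.250) = 0.2665.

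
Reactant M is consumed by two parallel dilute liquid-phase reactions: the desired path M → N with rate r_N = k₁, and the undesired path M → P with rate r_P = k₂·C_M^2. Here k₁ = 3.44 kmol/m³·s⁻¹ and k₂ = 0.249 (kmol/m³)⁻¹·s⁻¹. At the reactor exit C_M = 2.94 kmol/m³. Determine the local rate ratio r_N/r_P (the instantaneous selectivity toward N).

S_{N/P} = r_N/r_P = (k₁)/(k₂·C_M^2) = (k₁/k₂)·C_M^-2.
= (3.44) / (0.249×2.940^2) = 3.440/2.152 = 1.60.
The undesired path is higher order in M, so low C_M (CSTR or dilute feed) favours N.

1.60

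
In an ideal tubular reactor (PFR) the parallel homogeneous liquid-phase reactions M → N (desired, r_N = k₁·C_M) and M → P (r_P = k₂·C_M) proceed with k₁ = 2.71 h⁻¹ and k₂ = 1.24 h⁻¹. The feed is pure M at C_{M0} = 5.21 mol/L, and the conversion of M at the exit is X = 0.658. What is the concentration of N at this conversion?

C_M = C_{M0}(1−X) = 1.782 mol/L.
Both paths are first order in M, so the instantaneous fraction to N is constant: dC_N/d(−C_M) = k₁/(k₁+k₂) = 0.6861.
C_N = 0.6861·(C_{M0}−C_M) = 0.6861×3.428 = 2.35 mol/L.

2.35 mol/L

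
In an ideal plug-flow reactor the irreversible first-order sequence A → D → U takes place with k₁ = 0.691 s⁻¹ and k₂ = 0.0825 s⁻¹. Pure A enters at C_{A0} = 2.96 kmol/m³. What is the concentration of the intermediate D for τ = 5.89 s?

Solving the coupled first-order balances gives C_D(τ) = [k₁/(k₂−k₁)]·C_{A0}·(e^(−k₁τ) − e^(−k₂τ)).
e^(−k₁τ) = e^(−0.691×5.89) = e^(−4.070) = 0.01708; e^(−k₂τ) = e^(−0.4859) = 0.6151.
C_D = 0.691×2.96/(0.0825−0.691) × (0.01708−0.6151) = (-3.361)×(-0.5981) = 2.010 kmol/m³.

2.01 kmol/m³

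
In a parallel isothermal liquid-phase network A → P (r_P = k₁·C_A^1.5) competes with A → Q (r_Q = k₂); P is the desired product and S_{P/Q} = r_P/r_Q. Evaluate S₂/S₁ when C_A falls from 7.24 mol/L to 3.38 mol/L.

S_{P/Q} = (k₁/k₂)·C_A^1.5, so S₂/S₁ = (C_{A,2}/C_{A,1})^1.5.
= (3.38/7.24)^1.5 = (0.4669)^1.5 = 0.319.
Selectivity toward P falls as C_A falls — high-concentration operation is favoured.

0.319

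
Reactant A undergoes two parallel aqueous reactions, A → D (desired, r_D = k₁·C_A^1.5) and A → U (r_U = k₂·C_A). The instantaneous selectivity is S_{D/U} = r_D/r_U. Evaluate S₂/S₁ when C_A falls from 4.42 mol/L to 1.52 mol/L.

S_{D/U} = (k₁/k₂)·C_A^0.5, so S₂/S₁ = (C_{A,2}/C_{A,1})^0.5.
= (1.52/4.42)^0.5 = (0.3439)^0.5 = 0.586.
Selectivity toward D falls as C_A falls — high-concentration operation is favoured.

0.586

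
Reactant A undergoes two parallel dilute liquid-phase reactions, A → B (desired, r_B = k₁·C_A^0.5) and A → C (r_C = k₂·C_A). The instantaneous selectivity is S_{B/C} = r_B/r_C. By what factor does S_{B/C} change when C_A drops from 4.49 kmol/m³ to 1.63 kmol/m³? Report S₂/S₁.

S_{B/C} = (k₁/k₂)·C_A^-0.5, so S₂/S₁ = (C_{A,2}/C_{A,1})^-0.5.
= (1.63/4.49)^(-0.5) = (0.3630)^(-0.5) = 1.66.

1.66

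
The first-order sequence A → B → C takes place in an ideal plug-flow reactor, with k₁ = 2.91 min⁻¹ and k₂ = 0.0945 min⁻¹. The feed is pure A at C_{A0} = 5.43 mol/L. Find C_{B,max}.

4.84 mol/L

For a first-order series the maximum intermediate yield is C_{B,max}/C_{A0} = (k₁/k₂)^[k₂/(k₂−k₁)].
= (2.91/0.0945)^(0.0945/(0.0945−2.91)) = (30.79)^(-0.03356) = 0.8913.
C_{B,max} = 0.8913×5.43 = 4.84 mol/L.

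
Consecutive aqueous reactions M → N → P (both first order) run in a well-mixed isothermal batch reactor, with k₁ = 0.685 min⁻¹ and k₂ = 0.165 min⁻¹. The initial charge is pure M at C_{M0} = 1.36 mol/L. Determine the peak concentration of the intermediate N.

0.866 mol/L

For a first-order series the maximum intermediate yield is C_{N,max}/C_{M0} = (k₁/k₂)^[k₂/(k₂−k₁)].
= (0.685/0.165)^(0.165/(0.165−0.685)) = (4.152)^(-0.3173) = 0.6366.
C_{N,max} = 0.6366×1.36 = 0.866 mol/L.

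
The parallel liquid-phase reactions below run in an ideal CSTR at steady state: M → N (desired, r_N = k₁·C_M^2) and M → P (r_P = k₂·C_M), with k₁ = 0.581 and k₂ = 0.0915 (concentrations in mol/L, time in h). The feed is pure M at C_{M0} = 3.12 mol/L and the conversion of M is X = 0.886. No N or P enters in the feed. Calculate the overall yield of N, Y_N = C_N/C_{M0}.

Exit C_M = C_{M0}(1−X) = 3.12×0.114 = 0.3557 mol/L.
In a CSTR the entire volume is at exit conditions, so r_N = 0.581×0.3557^2 = 0.07350 and r_P = 0.0915×0.3557 = 0.03254.
Fraction of consumed M going to N: r_N/(r_N+r_P) = 0.6931.
C_N = 0.6931·C_{M0}·X = 0.6931×3.12×0.886 = 1.92 mol/L; Y_N = C_N/C_{M0} = 0.614.

0.614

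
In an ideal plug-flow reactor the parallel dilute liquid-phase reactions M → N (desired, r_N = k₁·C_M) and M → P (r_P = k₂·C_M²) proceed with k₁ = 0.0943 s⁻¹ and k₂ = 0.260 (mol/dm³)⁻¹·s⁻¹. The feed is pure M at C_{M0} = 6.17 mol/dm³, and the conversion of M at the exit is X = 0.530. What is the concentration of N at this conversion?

C_M = C_{M0}(1−X) = 2.900 mol/dm³.
Along a PFR/batch, dC_N/dC_M = −r_N/(r_N+r_P) = −k₁/(k₁+k₂·C_M).
Integrating from C_{M0} to C_M: C_N = (0.0943/0.260)·ln[(0.0943+0.260·6.17)/(0.0943+0.260·2.90)] = 0.3627·ln(1.699/0.8483) = 0.2518 mol/dm³.

0.252 mol/dm³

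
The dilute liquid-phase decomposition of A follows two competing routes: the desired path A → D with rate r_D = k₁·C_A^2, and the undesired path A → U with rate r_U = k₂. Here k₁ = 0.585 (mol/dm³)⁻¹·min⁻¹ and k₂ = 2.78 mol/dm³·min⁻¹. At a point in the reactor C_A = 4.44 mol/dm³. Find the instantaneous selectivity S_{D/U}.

S_{D/U} = r_D/r_U = (k₁·C_A^2)/(k₂) = (k₁/k₂)·C_A^2.
= (0.585×4.440^2) / (2.78) = 11.53/2.780 = 4.15.

4.15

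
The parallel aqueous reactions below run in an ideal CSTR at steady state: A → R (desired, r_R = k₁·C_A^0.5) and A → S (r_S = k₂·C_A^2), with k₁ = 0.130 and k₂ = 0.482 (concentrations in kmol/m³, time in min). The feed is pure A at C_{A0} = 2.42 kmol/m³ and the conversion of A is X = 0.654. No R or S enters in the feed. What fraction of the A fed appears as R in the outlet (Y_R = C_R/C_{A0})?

0.170

Exit C_A = C_{A0}(1−X) = 2.42×0.346 = 0.8373 kmol/m³.
Rates in a CSTR are evaluated at the outlet concentration: r_R = 0.130×0.8373^0.5 = 0.1190, r_S = 0.482×0.8373^2 = 0.3379.
Fraction of consumed A going to R: r_R/(r_R+r_S) = 0.2604.
C_R = 0.2604·C_{A0}·X = 0.2604×2.42×0.654 = 0.412 kmol/m³; Y_R = C_R/C_{A0} = 0.170.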